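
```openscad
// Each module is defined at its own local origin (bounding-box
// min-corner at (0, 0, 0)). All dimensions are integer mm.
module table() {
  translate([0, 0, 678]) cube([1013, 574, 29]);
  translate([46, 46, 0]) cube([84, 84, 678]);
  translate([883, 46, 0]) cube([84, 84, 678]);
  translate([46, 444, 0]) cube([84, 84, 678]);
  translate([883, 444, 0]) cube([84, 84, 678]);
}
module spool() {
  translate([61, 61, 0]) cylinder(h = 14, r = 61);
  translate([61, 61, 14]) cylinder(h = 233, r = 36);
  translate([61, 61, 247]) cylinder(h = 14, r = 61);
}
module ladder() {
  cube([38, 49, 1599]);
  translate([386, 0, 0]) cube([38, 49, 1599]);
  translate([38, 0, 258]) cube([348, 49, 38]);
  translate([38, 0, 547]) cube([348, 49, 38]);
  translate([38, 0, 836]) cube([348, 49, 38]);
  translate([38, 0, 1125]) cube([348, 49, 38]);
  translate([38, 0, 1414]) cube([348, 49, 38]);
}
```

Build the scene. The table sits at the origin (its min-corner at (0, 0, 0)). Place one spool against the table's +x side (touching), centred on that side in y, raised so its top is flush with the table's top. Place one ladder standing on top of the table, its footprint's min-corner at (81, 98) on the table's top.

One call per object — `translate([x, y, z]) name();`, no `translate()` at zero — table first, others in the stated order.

table();
translate([1013, 226, 446]) spool();
translate([81, 98, 707]) ladder();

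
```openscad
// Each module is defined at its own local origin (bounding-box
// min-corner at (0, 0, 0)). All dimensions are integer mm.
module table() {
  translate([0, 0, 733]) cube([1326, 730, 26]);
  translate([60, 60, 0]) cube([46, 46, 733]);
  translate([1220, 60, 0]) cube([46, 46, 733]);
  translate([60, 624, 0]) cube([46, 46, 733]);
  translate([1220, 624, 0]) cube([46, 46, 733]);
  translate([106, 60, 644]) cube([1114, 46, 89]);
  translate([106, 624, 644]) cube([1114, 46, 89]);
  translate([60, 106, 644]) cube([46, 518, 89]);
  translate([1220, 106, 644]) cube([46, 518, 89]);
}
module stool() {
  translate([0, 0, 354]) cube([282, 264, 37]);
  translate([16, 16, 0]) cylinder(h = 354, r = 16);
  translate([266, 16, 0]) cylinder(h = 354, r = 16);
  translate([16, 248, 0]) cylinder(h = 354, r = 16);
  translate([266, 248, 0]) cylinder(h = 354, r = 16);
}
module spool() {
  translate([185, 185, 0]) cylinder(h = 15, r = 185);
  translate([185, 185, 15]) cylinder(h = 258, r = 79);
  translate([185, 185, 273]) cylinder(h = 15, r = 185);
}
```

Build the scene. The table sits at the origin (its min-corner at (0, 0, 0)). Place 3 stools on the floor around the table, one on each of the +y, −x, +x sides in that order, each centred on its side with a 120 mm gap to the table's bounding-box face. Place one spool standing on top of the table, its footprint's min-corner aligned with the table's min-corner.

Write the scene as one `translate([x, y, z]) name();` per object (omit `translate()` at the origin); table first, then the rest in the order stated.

table();
translate([522, 850, 0]) stool();
translate([-402, 233, 0]) stool();
translate([1446, 233, 0]) stool();
translate([0, 0, 759]) spool();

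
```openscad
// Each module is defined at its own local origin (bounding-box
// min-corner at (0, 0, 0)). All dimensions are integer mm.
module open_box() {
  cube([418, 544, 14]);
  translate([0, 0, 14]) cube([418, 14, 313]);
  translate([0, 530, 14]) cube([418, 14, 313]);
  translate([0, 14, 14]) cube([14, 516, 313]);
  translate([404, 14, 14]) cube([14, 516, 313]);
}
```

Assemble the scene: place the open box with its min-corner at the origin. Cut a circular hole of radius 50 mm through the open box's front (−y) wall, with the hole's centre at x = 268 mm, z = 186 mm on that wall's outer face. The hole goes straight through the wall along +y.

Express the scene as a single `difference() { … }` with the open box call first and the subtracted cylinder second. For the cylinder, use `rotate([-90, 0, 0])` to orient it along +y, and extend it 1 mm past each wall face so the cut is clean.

difference() {
  open_box();
  translate([268, -1, 186]) rotate([-90, 0, 0]) cylinder(h = 16, r = 50);
}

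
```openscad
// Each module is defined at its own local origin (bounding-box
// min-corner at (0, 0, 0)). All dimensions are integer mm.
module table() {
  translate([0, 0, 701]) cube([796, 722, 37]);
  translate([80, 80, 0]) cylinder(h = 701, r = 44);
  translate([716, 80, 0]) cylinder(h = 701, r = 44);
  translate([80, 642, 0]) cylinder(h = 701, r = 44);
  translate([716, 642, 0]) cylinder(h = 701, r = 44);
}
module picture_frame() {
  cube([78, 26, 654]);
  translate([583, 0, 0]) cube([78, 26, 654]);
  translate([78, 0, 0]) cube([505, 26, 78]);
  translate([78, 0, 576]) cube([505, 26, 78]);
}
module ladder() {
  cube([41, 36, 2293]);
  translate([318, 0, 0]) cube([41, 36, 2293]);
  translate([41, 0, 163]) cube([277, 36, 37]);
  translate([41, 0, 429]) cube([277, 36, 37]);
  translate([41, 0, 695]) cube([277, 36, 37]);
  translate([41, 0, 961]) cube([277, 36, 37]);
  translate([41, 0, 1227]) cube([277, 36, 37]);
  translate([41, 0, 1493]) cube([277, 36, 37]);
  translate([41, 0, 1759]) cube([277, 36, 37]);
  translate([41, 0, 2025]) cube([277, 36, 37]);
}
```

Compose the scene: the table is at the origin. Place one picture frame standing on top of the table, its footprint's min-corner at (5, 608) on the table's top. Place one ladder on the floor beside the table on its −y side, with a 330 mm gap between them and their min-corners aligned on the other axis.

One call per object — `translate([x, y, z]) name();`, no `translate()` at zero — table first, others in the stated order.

table();
translate([5, 608, 738]) picture_frame();
translate([0, -366, 0]) ladder();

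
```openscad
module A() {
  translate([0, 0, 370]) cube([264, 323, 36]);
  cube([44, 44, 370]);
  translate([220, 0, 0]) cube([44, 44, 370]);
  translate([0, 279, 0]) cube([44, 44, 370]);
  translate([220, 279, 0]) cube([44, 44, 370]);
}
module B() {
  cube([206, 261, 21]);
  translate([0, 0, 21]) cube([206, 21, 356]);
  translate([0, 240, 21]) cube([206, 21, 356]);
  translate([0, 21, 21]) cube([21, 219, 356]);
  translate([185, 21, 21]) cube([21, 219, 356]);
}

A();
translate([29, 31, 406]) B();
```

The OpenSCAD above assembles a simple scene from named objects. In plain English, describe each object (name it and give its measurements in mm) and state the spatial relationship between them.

A is a four-legged stool. The seat is a 264×323×36 mm slab whose top surface is at z = 406 mm; four square legs, each 44×44 mm in cross-section, run from the floor (z = 0) to the underside of the seat, each flush with a corner of the seat.

B is an open-topped rectangular box: outside dimensions 206×261×377 mm, with a uniform wall and base thickness of 21 mm. The base is a full 206×261 slab on the floor; four walls sit on top of the base. The front and back walls (the −y and +y sides) span the full width; the two side walls fit between them.

The open box is on top of the stool, centred.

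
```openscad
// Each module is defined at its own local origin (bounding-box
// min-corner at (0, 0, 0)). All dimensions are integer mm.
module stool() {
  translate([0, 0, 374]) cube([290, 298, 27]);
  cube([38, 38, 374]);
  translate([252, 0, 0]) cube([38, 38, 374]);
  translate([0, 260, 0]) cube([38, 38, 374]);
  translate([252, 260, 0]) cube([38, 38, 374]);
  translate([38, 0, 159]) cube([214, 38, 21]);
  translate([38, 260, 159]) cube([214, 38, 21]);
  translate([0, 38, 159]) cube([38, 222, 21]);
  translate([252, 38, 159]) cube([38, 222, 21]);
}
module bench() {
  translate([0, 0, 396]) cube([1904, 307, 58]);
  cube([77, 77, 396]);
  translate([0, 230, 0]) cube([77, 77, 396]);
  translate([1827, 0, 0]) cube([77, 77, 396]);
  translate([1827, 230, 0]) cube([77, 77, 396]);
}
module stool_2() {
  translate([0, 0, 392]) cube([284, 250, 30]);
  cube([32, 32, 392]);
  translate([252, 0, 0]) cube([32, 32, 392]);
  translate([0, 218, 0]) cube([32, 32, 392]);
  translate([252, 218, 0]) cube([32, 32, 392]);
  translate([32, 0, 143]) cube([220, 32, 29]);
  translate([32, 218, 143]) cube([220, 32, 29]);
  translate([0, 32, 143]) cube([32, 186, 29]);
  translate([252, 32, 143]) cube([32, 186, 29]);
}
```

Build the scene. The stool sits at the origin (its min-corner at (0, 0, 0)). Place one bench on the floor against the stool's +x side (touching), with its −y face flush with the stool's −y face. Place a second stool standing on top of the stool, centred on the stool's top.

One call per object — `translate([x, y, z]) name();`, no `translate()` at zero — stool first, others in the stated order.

stool();
translate([290, 0, 0]) bench();
translate([3, 24, 401]) stool_2();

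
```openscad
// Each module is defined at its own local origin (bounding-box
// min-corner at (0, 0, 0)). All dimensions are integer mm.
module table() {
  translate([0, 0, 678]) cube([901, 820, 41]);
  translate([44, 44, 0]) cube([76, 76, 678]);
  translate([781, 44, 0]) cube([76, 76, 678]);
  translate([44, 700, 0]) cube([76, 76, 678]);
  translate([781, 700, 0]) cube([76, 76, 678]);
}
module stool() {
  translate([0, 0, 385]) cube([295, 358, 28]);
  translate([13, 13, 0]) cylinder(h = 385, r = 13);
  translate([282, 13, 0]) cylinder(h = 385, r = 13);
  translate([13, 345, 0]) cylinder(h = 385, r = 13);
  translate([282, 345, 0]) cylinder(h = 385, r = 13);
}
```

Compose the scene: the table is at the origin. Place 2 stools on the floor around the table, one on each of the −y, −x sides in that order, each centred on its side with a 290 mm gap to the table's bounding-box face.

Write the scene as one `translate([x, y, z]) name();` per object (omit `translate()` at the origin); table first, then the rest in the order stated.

table();
translate([303, -648, 0]) stool();
translate([-585, 231, 0]) stool();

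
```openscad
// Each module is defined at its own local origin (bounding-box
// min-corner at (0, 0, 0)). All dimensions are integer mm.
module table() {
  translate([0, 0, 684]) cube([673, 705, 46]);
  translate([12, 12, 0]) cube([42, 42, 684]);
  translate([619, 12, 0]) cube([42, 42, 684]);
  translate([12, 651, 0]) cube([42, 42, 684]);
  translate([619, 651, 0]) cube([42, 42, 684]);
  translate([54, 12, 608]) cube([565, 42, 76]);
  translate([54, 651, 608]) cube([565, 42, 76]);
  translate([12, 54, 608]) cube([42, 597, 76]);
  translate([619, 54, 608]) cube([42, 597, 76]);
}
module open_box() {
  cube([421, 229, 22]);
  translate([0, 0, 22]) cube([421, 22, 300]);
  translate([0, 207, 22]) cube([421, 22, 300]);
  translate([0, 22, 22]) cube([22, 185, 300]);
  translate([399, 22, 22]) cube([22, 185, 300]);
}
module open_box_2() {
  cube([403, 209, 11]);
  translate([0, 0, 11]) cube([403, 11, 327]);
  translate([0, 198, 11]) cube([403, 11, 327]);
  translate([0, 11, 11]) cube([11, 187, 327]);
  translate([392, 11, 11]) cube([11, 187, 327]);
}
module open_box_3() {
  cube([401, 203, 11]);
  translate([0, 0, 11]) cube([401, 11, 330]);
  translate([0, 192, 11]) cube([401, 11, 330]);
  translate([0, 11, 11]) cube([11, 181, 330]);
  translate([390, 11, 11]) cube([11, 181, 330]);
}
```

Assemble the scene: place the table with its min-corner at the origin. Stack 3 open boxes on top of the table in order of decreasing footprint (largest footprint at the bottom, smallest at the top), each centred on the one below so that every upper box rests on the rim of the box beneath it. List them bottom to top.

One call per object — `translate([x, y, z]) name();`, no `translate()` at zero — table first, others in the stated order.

table();
translate([126, 238, 730]) open_box();
translate([135, 248, 1052]) open_box_2();
translate([136, 251, 1390]) open_box_3();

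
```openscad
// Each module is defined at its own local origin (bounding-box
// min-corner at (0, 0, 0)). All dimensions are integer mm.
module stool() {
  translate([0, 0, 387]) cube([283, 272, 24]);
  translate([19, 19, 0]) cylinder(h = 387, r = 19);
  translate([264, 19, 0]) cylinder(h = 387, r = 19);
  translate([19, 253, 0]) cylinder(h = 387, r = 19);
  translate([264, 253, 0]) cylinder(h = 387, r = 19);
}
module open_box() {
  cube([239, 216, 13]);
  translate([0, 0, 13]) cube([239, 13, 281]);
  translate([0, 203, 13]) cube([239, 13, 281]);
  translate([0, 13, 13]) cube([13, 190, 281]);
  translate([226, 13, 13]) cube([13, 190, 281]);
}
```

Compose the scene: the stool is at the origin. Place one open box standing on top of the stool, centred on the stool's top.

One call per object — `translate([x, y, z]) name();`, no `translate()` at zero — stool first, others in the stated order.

stool();
translate([22, 28, 411]) open_box();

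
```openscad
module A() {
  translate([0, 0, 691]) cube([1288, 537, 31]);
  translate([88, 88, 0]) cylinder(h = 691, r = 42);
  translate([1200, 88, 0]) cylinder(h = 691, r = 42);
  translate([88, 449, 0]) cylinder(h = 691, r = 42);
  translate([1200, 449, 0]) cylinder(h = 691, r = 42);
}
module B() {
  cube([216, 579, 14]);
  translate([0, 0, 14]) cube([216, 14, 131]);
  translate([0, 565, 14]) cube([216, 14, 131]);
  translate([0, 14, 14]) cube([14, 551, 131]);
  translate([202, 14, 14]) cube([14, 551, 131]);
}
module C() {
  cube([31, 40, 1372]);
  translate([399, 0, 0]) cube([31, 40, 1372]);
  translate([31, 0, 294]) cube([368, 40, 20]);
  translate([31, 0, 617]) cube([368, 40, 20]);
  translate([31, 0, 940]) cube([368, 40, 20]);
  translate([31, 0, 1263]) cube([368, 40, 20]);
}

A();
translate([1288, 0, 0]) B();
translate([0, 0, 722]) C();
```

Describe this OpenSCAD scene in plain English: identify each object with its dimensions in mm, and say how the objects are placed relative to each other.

A is a table with a 1288×537 mm rectangular top, 31 mm thick, top surface at z = 722 mm, supported by four round legs of 84 mm diameter, each leg's bounding box inset 46 mm from the nearest pair of top edges, running from the floor.

B is an open storage box with external size 216×579×145 mm and wall thickness 14 mm (the base is also 14 mm thick). The base covers the whole footprint; the four walls stand on the base, with the y-facing walls full-width and the x-facing walls fitting between their inner faces.

C is a wooden ladder with two side rails of 31×40 mm section and 1372 mm height, set 430 mm apart overall. Between them run 4 rectangular rungs (40 mm deep, 20 mm thick), front faces flush with the rails' −y face. The bottom of the first rung is 294 mm above the floor and each subsequent rung is 323 mm higher than the one below.

The open box is against the table's +x side, with their −y faces flush. The ladder is on top of the table.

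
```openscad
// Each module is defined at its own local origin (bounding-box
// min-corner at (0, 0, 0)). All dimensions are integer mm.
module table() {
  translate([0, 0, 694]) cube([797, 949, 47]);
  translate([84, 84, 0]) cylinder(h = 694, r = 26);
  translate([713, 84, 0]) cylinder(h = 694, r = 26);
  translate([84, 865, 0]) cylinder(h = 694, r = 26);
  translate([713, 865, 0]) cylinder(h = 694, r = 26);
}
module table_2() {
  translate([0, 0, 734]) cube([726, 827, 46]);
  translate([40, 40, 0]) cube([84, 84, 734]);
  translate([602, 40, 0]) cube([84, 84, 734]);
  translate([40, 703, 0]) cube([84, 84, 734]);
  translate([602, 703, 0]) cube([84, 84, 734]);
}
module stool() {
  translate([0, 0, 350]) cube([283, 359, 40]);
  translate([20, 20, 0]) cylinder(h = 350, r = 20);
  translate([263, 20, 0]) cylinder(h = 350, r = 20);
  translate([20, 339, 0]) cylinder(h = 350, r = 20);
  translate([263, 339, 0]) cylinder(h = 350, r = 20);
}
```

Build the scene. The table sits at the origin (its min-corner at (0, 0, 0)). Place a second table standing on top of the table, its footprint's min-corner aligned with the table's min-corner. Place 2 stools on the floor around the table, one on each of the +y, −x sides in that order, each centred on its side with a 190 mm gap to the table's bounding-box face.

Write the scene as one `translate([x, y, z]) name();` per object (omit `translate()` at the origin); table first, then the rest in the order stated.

table();
translate([0, 0, 741]) table_2();
translate([257, 1139, 0]) stool();
translate([-473, 295, 0]) stool();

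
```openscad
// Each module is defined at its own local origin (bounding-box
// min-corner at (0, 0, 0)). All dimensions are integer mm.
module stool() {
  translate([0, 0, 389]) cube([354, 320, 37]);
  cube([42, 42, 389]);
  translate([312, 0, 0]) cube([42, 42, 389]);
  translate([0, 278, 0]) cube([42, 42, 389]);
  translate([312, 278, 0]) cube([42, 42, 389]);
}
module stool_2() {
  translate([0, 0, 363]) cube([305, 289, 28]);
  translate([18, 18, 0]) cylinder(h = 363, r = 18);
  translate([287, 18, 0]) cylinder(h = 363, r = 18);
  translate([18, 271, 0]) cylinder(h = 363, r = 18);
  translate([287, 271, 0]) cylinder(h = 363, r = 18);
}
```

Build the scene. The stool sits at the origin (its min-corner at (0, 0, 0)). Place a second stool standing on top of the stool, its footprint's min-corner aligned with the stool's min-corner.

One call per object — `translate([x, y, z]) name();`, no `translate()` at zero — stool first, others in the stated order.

stool();
translate([0, 0, 426]) stool_2();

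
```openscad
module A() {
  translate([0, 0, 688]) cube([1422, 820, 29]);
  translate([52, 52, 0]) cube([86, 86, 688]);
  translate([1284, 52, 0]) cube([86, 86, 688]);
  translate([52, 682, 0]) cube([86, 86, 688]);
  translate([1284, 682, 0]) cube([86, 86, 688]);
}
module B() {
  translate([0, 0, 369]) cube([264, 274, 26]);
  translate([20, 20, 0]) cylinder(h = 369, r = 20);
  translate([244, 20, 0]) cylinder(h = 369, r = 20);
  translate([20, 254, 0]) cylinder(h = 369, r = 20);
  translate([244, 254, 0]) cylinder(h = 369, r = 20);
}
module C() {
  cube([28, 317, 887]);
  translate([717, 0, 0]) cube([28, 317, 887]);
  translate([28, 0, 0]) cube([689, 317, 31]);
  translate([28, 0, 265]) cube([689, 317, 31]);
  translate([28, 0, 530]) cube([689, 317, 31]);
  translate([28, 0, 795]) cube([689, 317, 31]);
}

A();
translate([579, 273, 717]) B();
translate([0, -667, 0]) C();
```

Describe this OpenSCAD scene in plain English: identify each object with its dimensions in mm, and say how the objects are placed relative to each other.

A is a table with a 1422×820 mm rectangular top, 29 mm thick, top surface at z = 717 mm, supported by four 86×86 mm square legs, each inset 52 mm from the nearest pair of top edges, running from the floor.

B is a four-legged stool. The seat is 264×274 mm, 26 mm thick, top at z = 395 mm. It stands on four round legs, each 40 mm in diameter, from z = 0 to the seat underside, each leg's axis is inset half a diameter from the nearest pair of seat edges (so the leg's bounding box is flush with the corner).

C is an open bookshelf. Two side panels, each 28 mm thick, 317 mm deep and 887 mm tall, stand 745 mm apart (outside-to-outside). Between them sit 4 shelves, each 31 mm thick and 317 mm deep, spanning the full gap between the sides. The bottom shelf rests on the floor (its underside at z = 0) and the clear gap between one shelf's top and the next shelf's underside is 234 mm.

The stool is on top of the table, centred. The bookshelf is on the floor beside the table on its −y side.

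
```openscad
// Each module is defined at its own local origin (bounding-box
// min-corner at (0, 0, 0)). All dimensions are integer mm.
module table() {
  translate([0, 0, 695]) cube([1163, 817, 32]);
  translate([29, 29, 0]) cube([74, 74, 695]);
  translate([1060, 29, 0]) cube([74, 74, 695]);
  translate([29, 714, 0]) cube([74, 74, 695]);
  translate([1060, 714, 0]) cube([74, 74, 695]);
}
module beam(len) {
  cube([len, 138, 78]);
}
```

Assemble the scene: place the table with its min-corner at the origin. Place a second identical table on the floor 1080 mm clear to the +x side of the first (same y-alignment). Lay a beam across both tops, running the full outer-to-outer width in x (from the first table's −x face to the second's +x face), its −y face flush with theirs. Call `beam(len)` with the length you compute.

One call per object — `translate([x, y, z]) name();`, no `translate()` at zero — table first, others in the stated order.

table();
translate([2243, 0, 0]) table();
translate([0, 0, 727]) beam(3406);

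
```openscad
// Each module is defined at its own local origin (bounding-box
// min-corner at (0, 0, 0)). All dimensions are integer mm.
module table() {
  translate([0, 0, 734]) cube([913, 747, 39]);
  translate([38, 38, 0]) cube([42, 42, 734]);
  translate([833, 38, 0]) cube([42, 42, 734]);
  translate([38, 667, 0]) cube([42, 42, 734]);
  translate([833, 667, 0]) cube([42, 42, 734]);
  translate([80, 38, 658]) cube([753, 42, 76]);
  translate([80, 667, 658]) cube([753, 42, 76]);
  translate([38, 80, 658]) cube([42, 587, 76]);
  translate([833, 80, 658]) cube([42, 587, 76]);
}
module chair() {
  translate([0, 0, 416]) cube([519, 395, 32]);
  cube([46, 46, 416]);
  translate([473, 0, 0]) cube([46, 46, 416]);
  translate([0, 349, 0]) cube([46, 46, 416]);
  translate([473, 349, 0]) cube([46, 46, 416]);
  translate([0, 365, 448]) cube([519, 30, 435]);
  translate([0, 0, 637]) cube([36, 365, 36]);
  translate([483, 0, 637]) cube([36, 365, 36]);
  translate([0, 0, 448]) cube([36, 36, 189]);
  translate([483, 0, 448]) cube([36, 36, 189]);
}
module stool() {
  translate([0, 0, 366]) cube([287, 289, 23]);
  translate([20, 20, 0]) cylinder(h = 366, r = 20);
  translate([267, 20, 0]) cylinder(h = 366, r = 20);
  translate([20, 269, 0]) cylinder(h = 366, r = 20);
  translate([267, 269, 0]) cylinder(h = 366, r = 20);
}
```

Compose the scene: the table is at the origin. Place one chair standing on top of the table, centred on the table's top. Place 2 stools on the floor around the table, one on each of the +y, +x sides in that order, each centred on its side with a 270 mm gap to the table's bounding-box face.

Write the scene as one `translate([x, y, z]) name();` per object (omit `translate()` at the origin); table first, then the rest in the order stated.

table();
translate([197, 176, 773]) chair();
translate([313, 1017, 0]) stool();
translate([1183, 229, 0]) stool();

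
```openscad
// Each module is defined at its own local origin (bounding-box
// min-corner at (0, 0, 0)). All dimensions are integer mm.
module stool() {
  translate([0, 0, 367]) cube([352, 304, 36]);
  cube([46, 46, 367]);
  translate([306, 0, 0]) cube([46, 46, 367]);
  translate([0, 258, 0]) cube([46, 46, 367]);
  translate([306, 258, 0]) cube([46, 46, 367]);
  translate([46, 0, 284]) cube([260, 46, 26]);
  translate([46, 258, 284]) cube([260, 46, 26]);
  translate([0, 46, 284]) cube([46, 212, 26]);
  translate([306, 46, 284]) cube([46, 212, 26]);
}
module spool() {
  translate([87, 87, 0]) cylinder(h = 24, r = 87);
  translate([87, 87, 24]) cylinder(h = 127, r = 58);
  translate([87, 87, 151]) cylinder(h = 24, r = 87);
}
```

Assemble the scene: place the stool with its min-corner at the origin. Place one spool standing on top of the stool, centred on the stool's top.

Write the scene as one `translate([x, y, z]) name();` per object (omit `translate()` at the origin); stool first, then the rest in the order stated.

stool();
translate([89, 65, 403]) spool();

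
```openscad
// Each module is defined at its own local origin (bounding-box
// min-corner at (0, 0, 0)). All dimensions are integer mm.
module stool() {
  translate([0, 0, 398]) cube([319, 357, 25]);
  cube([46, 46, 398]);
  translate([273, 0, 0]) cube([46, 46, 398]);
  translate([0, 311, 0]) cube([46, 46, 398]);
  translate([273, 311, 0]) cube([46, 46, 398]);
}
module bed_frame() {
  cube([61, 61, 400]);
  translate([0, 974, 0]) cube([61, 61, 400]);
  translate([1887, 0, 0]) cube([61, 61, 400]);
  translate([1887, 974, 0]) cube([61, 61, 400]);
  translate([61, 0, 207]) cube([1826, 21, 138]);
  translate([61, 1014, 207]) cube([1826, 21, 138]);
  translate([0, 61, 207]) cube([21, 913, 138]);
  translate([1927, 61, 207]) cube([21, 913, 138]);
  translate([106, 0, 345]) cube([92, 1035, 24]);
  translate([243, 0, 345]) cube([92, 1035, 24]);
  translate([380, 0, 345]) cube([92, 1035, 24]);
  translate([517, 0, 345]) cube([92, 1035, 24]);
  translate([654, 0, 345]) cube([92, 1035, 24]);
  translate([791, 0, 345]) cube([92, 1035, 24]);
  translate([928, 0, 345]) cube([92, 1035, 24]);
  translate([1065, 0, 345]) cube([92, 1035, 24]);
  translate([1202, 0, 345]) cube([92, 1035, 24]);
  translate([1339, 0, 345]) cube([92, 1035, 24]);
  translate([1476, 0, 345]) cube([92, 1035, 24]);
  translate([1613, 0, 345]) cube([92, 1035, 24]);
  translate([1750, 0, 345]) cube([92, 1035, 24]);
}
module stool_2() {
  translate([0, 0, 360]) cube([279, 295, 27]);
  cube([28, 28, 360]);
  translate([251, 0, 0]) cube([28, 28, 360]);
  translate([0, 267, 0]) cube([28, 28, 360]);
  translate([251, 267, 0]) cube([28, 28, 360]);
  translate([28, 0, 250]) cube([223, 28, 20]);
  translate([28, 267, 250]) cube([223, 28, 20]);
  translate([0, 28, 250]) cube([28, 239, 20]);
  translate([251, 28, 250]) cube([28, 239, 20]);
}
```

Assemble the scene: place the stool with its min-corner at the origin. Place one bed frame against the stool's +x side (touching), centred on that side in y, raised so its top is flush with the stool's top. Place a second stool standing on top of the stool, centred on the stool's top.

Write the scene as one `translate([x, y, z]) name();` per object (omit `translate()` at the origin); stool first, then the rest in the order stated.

stool();
translate([319, -339, 23]) bed_frame();
translate([20, 31, 423]) stool_2();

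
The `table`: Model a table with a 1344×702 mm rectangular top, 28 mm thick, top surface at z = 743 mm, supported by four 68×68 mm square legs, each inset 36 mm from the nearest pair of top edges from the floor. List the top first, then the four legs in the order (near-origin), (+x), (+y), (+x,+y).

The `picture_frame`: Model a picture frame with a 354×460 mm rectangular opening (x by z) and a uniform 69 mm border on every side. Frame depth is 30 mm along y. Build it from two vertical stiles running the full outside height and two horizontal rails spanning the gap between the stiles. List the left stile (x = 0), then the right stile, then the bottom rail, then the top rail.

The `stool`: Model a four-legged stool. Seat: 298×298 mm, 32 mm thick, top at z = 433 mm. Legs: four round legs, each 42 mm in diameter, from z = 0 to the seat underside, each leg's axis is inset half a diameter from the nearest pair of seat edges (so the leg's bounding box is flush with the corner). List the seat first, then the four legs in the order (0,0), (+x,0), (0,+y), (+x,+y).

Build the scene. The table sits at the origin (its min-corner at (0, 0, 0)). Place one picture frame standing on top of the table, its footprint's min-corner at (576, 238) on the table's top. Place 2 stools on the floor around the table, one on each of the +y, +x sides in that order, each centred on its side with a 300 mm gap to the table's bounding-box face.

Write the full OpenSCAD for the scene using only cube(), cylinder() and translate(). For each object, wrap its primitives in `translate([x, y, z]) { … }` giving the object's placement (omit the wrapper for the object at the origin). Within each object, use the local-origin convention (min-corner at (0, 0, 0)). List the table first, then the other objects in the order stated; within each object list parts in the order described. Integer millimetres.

translate([0, 0, 715]) cube([1344, 702, 28]);
translate([36, 36, 0]) cube([68, 68, 715]);
translate([1240, 36, 0]) cube([68, 68, 715]);
translate([36, 598, 0]) cube([68, 68, 715]);
translate([1240, 598, 0]) cube([68, 68, 715]);
translate([576, 238, 743]) {
  cube([69, 30, 598]);
  translate([423, 0, 0]) cube([69, 30, 598]);
  translate([69, 0, 0]) cube([354, 30, 69]);
  translate([69, 0, 529]) cube([354, 30, 69]);
}
translate([523, 1002, 0]) {
  translate([0, 0, 401]) cube([298, 298, 32]);
  translate([21, 21, 0]) cylinder(h = 401, r = 21);
  translate([277, 21, 0]) cylinder(h = 401, r = 21);
  translate([21, 277, 0]) cylinder(h = 401, r = 21);
  translate([277, 277, 0]) cylinder(h = 401, r = 21);
}
translate([1644, 202, 0]) {
  translate([0, 0, 401]) cube([298, 298, 32]);
  translate([21, 21, 0]) cylinder(h = 401, r = 21);
  translate([277, 21, 0]) cylinder(h = 401, r = 21);
  translate([21, 277, 0]) cylinder(h = 401, r = 21);
  translate([277, 277, 0]) cylinder(h = 401, r = 21);
}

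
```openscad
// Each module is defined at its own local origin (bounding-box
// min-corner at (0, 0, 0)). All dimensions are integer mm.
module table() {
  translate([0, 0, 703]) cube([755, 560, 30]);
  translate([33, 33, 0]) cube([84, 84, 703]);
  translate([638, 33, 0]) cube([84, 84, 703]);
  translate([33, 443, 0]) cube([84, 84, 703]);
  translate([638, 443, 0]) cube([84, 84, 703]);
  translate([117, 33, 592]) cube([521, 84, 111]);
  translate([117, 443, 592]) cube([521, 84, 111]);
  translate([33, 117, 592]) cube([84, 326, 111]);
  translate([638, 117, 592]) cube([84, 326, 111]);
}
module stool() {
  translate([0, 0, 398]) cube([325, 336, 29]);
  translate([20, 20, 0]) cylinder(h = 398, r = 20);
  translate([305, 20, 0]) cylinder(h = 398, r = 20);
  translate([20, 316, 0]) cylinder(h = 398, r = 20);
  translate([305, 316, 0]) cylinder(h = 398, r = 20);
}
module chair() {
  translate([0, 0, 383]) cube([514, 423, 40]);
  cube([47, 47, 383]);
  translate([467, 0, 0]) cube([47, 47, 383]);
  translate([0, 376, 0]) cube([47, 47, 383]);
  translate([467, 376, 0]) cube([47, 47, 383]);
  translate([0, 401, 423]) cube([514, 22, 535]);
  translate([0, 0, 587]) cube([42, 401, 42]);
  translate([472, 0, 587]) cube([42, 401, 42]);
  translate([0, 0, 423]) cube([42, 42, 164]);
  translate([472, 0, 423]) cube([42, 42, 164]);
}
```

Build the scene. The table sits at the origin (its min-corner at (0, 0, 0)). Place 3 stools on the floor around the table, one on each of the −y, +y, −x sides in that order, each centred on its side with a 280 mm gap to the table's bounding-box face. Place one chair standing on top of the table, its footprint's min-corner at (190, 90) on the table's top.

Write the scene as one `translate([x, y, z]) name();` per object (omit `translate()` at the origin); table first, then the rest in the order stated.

table();
translate([215, -616, 0]) stool();
translate([215, 840, 0]) stool();
translate([-605, 112, 0]) stool();
translate([190, 90, 733]) chair();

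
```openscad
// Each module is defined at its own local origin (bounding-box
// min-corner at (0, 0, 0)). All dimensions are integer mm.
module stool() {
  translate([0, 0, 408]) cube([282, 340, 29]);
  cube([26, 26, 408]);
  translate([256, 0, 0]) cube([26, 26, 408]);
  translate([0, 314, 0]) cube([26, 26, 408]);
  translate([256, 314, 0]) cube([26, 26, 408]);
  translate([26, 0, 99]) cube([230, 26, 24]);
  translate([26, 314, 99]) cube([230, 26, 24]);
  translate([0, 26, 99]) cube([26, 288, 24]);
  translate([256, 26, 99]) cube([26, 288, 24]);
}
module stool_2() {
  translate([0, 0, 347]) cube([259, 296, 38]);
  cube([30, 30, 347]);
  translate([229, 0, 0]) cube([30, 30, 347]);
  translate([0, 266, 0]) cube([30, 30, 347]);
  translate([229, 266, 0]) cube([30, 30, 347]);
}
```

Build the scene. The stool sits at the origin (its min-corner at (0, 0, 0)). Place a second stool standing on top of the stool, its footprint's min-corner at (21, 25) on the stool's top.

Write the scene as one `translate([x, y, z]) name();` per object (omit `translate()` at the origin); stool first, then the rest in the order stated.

stool();
translate([21, 25, 437]) stool_2();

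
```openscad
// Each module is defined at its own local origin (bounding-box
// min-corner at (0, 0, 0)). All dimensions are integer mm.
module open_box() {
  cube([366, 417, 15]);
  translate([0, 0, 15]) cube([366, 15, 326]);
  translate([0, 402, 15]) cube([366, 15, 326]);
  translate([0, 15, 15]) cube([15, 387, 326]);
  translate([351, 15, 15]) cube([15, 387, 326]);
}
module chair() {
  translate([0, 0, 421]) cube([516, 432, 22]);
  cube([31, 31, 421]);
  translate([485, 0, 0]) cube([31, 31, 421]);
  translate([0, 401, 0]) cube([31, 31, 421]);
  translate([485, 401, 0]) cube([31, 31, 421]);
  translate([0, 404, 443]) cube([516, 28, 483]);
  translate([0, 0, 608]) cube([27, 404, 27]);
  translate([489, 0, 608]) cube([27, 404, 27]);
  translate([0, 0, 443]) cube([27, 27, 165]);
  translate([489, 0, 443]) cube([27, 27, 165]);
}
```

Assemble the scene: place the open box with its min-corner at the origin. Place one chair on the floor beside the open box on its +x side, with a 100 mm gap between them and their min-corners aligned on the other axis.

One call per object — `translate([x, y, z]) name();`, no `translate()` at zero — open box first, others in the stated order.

open_box();
translate([466, 0, 0]) chair();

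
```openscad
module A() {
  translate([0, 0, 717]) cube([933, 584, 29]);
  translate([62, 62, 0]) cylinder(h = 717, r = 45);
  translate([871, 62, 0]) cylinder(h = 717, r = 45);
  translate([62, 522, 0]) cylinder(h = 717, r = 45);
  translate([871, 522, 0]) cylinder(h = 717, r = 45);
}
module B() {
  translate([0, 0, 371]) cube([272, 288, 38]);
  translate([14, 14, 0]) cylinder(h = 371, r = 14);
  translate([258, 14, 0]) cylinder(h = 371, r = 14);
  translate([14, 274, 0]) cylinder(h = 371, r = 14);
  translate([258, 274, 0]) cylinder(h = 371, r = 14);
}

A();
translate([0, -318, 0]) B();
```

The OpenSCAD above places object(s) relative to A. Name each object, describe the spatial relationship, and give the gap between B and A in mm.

A is a table. B is a stool. The stool is on the floor beside the table on its −y side. The gap between the stool and the table is 30 mm.

The stool's nearest face is 30 mm from the table's −y face.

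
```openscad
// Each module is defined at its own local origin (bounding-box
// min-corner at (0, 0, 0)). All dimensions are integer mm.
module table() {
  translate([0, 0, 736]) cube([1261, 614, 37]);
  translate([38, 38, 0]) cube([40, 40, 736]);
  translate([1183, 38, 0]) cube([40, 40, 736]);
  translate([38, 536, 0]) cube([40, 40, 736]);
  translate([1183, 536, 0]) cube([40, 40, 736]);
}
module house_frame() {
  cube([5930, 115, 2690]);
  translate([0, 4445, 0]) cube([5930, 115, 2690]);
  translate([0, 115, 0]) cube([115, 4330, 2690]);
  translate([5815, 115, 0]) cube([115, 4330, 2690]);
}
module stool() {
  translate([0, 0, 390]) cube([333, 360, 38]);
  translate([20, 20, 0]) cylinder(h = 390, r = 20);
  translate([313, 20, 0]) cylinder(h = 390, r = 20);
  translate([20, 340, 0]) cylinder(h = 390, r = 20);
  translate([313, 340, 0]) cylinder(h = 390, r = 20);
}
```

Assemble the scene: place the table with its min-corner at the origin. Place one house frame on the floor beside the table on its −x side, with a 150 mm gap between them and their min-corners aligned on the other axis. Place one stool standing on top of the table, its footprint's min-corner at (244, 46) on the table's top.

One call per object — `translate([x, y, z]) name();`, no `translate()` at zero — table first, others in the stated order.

table();
translate([-6080, 0, 0]) house_frame();
translate([244, 46, 773]) stool();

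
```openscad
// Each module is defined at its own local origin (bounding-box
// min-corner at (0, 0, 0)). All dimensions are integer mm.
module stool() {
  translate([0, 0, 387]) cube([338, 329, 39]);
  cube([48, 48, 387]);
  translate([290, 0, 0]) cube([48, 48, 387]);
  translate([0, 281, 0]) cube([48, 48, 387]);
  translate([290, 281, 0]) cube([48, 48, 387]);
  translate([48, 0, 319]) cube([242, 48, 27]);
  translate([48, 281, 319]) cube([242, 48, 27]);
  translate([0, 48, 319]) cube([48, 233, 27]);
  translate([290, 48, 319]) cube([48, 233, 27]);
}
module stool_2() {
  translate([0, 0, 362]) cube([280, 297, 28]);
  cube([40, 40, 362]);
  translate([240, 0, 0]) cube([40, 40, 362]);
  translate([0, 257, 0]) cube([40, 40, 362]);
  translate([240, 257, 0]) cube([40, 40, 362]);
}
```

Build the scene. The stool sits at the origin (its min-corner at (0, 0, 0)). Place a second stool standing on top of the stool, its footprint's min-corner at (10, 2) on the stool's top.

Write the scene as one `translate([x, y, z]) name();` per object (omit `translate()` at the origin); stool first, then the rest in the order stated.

stool();
translate([10, 2, 426]) stool_2();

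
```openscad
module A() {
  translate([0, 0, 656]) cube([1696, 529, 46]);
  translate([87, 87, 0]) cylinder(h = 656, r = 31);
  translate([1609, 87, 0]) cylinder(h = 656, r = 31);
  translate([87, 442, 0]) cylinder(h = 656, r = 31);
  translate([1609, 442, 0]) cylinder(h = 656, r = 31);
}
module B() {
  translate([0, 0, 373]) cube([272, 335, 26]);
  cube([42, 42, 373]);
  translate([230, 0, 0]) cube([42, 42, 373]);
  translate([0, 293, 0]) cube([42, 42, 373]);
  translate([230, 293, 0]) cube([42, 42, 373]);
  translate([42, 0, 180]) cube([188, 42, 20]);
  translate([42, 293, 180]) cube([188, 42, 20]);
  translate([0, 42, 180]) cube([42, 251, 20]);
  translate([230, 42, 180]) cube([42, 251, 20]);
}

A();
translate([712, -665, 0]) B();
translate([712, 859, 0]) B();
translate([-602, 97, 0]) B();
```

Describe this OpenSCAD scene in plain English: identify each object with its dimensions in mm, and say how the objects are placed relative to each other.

A is a table with a 1696×529 mm rectangular top, 46 mm thick, top surface at z = 702 mm, supported by four round legs of 62 mm diameter, each leg's bounding box inset 56 mm from the nearest pair of top edges, running from the floor.

B is a four-legged stool. The seat is a 272×335×26 mm slab whose top surface is at z = 399 mm; four square legs, each 42×42 mm in cross-section, run from the floor (z = 0) to the underside of the seat, each flush with a corner of the seat. Four stretchers, 42 mm wide and 20 mm tall, connect adjacent legs with their undersides at z = 180 mm, each running between the inner faces of the legs it joins and aligned with the legs' outer faces on the other axis.

Three stools sit around the table at the −y, +y, −x sides.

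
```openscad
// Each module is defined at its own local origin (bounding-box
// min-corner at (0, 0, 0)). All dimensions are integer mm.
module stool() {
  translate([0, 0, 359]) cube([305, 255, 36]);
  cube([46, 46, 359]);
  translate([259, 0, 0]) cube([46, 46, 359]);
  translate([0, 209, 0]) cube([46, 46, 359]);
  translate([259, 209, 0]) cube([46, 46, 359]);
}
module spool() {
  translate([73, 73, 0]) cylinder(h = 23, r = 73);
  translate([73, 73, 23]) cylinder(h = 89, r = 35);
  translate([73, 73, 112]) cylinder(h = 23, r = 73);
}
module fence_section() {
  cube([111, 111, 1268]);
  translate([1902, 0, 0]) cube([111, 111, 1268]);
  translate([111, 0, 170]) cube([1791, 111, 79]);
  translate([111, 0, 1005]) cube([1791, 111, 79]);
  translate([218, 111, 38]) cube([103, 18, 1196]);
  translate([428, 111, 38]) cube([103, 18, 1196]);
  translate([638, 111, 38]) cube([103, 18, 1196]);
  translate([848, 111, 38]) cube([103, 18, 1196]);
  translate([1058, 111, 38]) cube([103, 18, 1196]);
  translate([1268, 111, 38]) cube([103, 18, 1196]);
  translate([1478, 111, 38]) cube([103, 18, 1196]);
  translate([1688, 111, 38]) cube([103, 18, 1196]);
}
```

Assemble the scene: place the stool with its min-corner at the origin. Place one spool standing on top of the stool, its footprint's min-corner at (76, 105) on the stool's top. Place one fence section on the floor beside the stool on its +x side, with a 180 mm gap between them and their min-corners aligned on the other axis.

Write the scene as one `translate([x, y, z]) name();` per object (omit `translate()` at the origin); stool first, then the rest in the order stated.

stool();
translate([76, 105, 395]) spool();
translate([485, 0, 0]) fence_section();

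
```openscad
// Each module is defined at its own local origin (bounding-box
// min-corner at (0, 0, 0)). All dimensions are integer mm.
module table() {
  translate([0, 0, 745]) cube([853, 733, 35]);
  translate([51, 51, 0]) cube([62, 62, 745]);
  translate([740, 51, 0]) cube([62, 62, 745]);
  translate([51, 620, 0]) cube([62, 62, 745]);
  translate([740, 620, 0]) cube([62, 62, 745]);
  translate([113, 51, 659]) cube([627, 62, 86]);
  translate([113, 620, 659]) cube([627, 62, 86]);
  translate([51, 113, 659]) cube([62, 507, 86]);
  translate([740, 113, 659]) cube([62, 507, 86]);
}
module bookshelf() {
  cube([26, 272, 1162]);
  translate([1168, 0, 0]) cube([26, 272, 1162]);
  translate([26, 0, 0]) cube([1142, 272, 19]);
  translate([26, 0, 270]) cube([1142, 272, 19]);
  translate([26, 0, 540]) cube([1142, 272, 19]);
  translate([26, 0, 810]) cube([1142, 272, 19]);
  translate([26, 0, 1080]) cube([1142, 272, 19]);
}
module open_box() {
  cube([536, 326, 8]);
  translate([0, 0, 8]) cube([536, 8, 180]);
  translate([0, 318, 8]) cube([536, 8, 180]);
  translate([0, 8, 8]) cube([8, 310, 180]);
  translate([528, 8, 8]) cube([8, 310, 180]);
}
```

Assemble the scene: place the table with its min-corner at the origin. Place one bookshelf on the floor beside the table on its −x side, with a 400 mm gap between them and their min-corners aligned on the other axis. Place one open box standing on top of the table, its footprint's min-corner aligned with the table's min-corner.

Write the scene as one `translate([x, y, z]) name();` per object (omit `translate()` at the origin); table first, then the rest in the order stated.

table();
translate([-1594, 0, 0]) bookshelf();
translate([0, 0, 780]) open_box();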